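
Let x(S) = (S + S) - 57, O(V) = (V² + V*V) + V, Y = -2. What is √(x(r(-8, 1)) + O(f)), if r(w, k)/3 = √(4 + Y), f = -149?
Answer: √(44196 + 6*√2) ≈ 210.25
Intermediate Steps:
O(V) = V + 2*V² (O(V) = (V² + V²) + V = 2*V² + V = V + 2*V²)
r(w, k) = 3*√2 (r(w, k) = 3*√(4 - 2) = 3*√2)
x(S) = -57 + 2*S (x(S) = 2*S - 57 = -57 + 2*S)
√(x(r(-8, 1)) + O(f)) = √((-57 + 2*(3*√2)) - 149*(1 + 2*(-149))) = √((-57 + 6*√2) - 149*(1 - 298)) = √((-57 + 6*√2) - 149*(-297)) = √((-57 + 6*√2) + 44253) = √(44196 + 6*√2)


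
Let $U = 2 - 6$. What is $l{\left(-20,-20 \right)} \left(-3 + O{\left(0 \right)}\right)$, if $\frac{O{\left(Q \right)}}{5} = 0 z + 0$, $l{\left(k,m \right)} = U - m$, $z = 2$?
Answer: $-48$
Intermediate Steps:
$U = -4$
$l{\left(k,m \right)} = -4 - m$
$O{\left(Q \right)} = 0$ ($O{\left(Q \right)} = 5 \left(0 \cdot 2 + 0\right) = 5 \left(0 + 0\right) = 5 \cdot 0 = 0$)
$l{\left(-20,-20 \right)} \left(-3 + O{\left(0 \right)}\right) = \left(-4 - -20\right) \left(-3 + 0\right) = \left(-4 + 20\right) \left(-3\right) = 16 \left(-3\right) = -48$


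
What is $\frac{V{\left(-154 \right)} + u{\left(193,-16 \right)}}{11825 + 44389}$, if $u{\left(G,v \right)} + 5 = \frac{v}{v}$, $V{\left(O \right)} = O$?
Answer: $- \frac{79}{28107} \approx -0.0028107$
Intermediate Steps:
$u{\left(G,v \right)} = -4$ ($u{\left(G,v \right)} = -5 + \frac{v}{v} = -5 + 1 = -4$)
$\frac{V{\left(-154 \right)} + u{\left(193,-16 \right)}}{11825 + 44389} = \frac{-154 - 4}{11825 + 44389} = - \frac{158}{56214} = \left(-158\right) \frac{1}{56214} = - \frac{79}{28107}$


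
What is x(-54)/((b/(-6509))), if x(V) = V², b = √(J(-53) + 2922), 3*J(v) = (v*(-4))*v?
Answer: 9490122*I*√7410/1235 ≈ 6.6148e+5*I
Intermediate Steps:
J(v) = -4*v²/3 (J(v) = ((v*(-4))*v)/3 = ((-4*v)*v)/3 = (-4*v²)/3 = -4*v²/3)
b = I*√7410/3 (b = √(-4/3*(-53)² + 2922) = √(-4/3*2809 + 2922) = √(-11236/3 + 2922) = √(-2470/3) = I*√7410/3 ≈ 28.694*I)
x(-54)/((b/(-6509))) = (-54)²/(((I*√7410/3)/(-6509))) = 2916/(((I*√7410/3)*(-1/6509))) = 2916/((-I*√7410/19527)) = 2916*(6509*I*√7410/2470) = 9490122*I*√7410/1235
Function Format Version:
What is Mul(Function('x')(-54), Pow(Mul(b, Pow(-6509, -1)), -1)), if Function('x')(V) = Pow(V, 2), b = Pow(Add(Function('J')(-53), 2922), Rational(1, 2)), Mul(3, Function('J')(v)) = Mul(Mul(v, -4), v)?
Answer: Mul(Rational(9490122, 1235), I, Pow(7410, Rational(1, 2))) ≈ Mul(6.6148e+5, I)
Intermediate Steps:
Function('J')(v) = Mul(Rational(-4, 3), Pow(v, 2)) (Function('J')(v) = Mul(Rational(1, 3), Mul(Mul(v, -4), v)) = Mul(Rational(1, 3), Mul(Mul(-4, v), v)) = Mul(Rational(1, 3), Mul(-4, Pow(v, 2))) = Mul(Rational(-4, 3), Pow(v, 2)))
b = Mul(Rational(1, 3), I, Pow(7410, Rational(1, 2))) (b = Pow(Add(Mul(Rational(-4, 3), Pow(-53, 2)), 2922), Rational(1, 2)) = Pow(Add(Mul(Rational(-4, 3), 2809), 2922), Rational(1, 2)) = Pow(Add(Rational(-11236, 3), 2922), Rational(1, 2)) = Pow(Rational(-2470, 3), Rational(1, 2)) = Mul(Rational(1, 3), I, Pow(7410, Rational(1, 2))) ≈ Mul(28.694, I))
Mul(Function('x')(-54), Pow(Mul(b, Pow(-6509, -1)), -1)) = Mul(Pow(-54, 2), Pow(Mul(Mul(Rational(1, 3), I, Pow(7410, Rational(1, 2))), Pow(-6509, -1)), -1)) = Mul(2916, Pow(Mul(Mul(Rational(1, 3), I, Pow(7410, Rational(1, 2))), Rational(-1, 6509)), -1)) = Mul(2916, Pow(Mul(Rational(-1, 19527), I, Pow(7410, Rational(1, 2))), -1)) = Mul(2916, Mul(Rational(6509, 2470), I, Pow(7410, Rational(1, 2)))) = Mul(Rational(9490122, 1235), I, Pow(7410, Rational(1, 2)))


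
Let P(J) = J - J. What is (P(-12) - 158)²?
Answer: 24964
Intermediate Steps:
P(J) = 0
(P(-12) - 158)² = (0 - 158)² = (-158)² = 24964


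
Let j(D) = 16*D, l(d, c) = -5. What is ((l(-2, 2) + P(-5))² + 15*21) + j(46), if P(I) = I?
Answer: 1151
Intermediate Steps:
((l(-2, 2) + P(-5))² + 15*21) + j(46) = ((-5 - 5)² + 15*21) + 16*46 = ((-10)² + 315) + 736 = (100 + 315) + 736 = 415 + 736 = 1151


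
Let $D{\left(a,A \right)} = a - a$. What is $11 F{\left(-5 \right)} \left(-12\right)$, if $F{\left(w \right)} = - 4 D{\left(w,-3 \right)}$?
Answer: $0$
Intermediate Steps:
$D{\left(a,A \right)} = 0$
$F{\left(w \right)} = 0$ ($F{\left(w \right)} = \left(-4\right) 0 = 0$)
$11 F{\left(-5 \right)} \left(-12\right) = 11 \cdot 0 \left(-12\right) = 0 \left(-12\right) = 0$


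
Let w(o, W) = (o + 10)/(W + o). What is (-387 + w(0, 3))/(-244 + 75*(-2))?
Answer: 1151/1182 ≈ 0.97377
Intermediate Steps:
w(o, W) = (10 + o)/(W + o)
(-387 + w(0, 3))/(-244 + 75*(-2)) = (-387 + (10 + 0)/(3 + 0))/(-244 + 75*(-2)) = (-387 + 10/3)/(-244 - 150) = (-387 + (⅓)*10)/(-394) = (-387 + 10/3)*(-1/394) = -1151/3*(-1/394) = 1151/1182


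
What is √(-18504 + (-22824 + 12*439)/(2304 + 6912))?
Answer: I*√42637605/48 ≈ 136.04*I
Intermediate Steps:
√(-18504 + (-22824 + 12*439)/(2304 + 6912)) = √(-18504 + (-22824 + 5268)/9216) = √(-18504 - 17556*1/9216) = √(-18504 - 1463/768) = √(-14212535/768) = I*√42637605/48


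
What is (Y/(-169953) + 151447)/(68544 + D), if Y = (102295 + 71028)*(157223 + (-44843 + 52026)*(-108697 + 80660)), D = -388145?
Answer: -11634655929665/18105716251 ≈ -642.60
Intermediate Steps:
Y = -34878228917004 (Y = 173323*(157223 + 7183*(-28037)) = 173323*(157223 - 201389771) = 173323*(-201232548) = -34878228917004)
(Y/(-169953) + 151447)/(68544 + D) = (-34878228917004/(-169953) + 151447)/(68544 - 388145) = (-34878228917004*(-1/169953) + 151447)/(-319601) = (11626076305668/56651 + 151447)*(-1/319601) = (11634655929665/56651)*(-1/319601) = -11634655929665/18105716251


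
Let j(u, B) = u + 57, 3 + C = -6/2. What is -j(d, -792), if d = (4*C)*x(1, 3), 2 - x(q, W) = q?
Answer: -33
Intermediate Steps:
C = -6 (C = -3 - 6/2 = -3 - 6*½ = -3 - 3 = -6)
x(q, W) = 2 - q
d = -24 (d = (4*(-6))*(2 - 1*1) = -24*(2 - 1) = -24*1 = -24)
j(u, B) = 57 + u
-j(d, -792) = -(57 - 24) = -1*33 = -33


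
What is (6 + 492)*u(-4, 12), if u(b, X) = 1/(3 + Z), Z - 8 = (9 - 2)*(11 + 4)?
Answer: 249/58 ≈ 4.2931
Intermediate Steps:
Z = 113 (Z = 8 + (9 - 2)*(11 + 4) = 8 + 7*15 = 8 + 105 = 113)
u(b, X) = 1/116 (u(b, X) = 1/(3 + 113) = 1/116)
(6 + 492)*u(-4, 12) = (6 + 492)*(1/116) = 498*(1/116) = 249/58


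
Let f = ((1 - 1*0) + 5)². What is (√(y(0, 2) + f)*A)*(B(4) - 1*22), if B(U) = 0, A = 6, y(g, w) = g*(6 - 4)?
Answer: -792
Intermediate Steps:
y(g, w) = 2*g (y(g, w) = g*2 = 2*g)
f = 36 (f = ((1 + 0) + 5)² = (1 + 5)² = 6² = 36)
(√(y(0, 2) + f)*A)*(B(4) - 1*22) = (√(2*0 + 36)*6)*(0 - 1*22) = (√(0 + 36)*6)*(0 - 22) = (√36*6)*(-22) = (6*6)*(-22) = 36*(-22) = -792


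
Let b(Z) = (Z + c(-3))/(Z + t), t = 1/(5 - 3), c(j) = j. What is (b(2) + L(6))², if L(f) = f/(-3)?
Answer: 144/25 ≈ 5.7600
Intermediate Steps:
t = ½ (t = 1/2 = ½ ≈ 0.50000)
L(f) = -f/3 (L(f) = f*(-⅓) = -f/3)
b(Z) = (-3 + Z)/(½ + Z) (b(Z) = (Z - 3)/(Z + ½) = (-3 + Z)/(½ + Z))
(b(2) + L(6))² = (2*(-3 + 2)/(1 + 2*2) - ⅓*6)² = (2*(-1)/(1 + 4) - 2)² = (2*(-1)/5 - 2)² = (2*(⅕)*(-1) - 2)² = (-⅖ - 2)² = (-12/5)² = 144/25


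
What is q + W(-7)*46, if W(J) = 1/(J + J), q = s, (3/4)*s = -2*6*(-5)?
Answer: 537/7 ≈ 76.714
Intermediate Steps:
s = 80 (s = 4*(-2*6*(-5))/3 = 4*(-12*(-5))/3 = (4/3)*60 = 80)
q = 80
W(J) = 1/(2*J)
q + W(-7)*46 = 80 + ((½)/(-7))*46 = 80 + ((½)*(-⅐))*46 = 80 - 1/14*46 = 80 - 23/7 = 537/7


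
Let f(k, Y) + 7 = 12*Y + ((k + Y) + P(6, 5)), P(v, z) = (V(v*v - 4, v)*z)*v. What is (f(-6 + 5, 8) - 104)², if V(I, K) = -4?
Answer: 16384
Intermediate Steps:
P(v, z) = -4*v*z (P(v, z) = (-4*z)*v = -4*v*z)
f(k, Y) = -127 + k + 13*Y (f(k, Y) = -7 + (12*Y + ((k + Y) - 4*6*5)) = -7 + (12*Y + ((Y + k) - 120)) = -7 + (12*Y + (-120 + Y + k)) = -7 + (-120 + k + 13*Y) = -127 + k + 13*Y)
(f(-6 + 5, 8) - 104)² = ((-127 + (-6 + 5) + 13*8) - 104)² = ((-127 - 1 + 104) - 104)² = (-24 - 104)² = (-128)² = 16384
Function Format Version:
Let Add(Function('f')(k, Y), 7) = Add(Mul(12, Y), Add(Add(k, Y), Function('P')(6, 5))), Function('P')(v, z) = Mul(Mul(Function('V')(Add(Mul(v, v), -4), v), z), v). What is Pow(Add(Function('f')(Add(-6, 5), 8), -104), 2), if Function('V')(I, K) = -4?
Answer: 16384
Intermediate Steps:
Function('P')(v, z) = Mul(-4, v, z) (Function('P')(v, z) = Mul(Mul(-4, z), v) = Mul(-4, v, z))
Function('f')(k, Y) = Add(-127, k, Mul(13, Y)) (Function('f')(k, Y) = Add(-7, Add(Mul(12, Y), Add(Add(k, Y), Mul(-4, 6, 5)))) = Add(-7, Add(Mul(12, Y), Add(Add(Y, k), -120))) = Add(-7, Add(Mul(12, Y), Add(-120, Y, k))) = Add(-7, Add(-120, k, Mul(13, Y))) = Add(-127, k, Mul(13, Y)))
Pow(Add(Function('f')(Add(-6, 5), 8), -104), 2) = Pow(Add(Add(-127, Add(-6, 5), Mul(13, 8)), -104), 2) = Pow(Add(Add(-127, -1, 104), -104), 2) = Pow(Add(-24, -104), 2) = Pow(-128, 2) = 16384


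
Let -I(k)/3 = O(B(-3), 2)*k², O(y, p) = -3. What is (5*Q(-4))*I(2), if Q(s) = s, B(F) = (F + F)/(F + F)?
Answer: -720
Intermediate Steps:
B(F) = 1 (B(F) = (2*F)/((2*F)) = (2*F)*(1/(2*F)) = 1)
I(k) = 9*k² (I(k) = -(-9)*k² = 9*k²)
(5*Q(-4))*I(2) = (5*(-4))*(9*2²) = -180*4 = -20*36 = -720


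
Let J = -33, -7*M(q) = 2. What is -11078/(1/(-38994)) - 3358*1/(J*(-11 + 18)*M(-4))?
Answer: 14255190877/33 ≈ 4.3198e+8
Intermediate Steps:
M(q) = -2/7 (M(q) = -⅐*2 = -2/7)
-11078/(1/(-38994)) - 3358*1/(J*(-11 + 18)*M(-4)) = -11078/(1/(-38994)) - 3358*7/(66*(-11 + 18)) = -11078/(-1/38994) - 3358/((7*(-2/7))*(-33)) = -11078*(-38994) - 3358/((-2*(-33))) = 431975532 - 3358/66 = 431975532 - 3358*1/66 = 431975532 - 1679/33 = 14255190877/33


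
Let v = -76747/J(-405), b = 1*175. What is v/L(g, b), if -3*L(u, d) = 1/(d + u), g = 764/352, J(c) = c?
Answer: -36259469/360 ≈ -1.0072e+5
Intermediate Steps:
b = 175
v = 76747/405 (v = -76747/(-405) = -76747*(-1/405) = 76747/405 ≈ 189.50)
g = 191/88 (g = 764*(1/352) = 191/88 ≈ 2.1705)
L(u, d) = -1/(3*(d + u))
v/L(g, b) = 76747/(405*((-1/(3*175 + 3*(191/88))))) = 76747/(405*((-1/(525 + 573/88)))) = 76747/(405*((-1/46773/88))) = 76747/(405*((-1*88/46773))) = 76747/(405*(-88/46773)) = (76747/405)*(-46773/88) = -36259469/360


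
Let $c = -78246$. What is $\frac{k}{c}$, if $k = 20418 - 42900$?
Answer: $\frac{1249}{4347} \approx 0.28732$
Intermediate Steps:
$k = -22482$
$\frac{k}{c} = - \frac{22482}{-78246} = \left(-22482\right) \left(- \frac{1}{78246}\right) = \frac{1249}{4347}$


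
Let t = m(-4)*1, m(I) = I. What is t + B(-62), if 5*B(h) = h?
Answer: -82/5 ≈ -16.400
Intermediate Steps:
B(h) = h/5
t = -4 (t = -4*1 = -4)
t + B(-62) = -4 + (⅕)*(-62) = -4 - 62/5 = -82/5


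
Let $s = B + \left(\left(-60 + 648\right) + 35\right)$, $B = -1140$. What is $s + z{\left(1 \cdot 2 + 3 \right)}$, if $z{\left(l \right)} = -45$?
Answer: $-562$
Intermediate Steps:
$s = -517$ ($s = -1140 + \left(\left(-60 + 648\right) + 35\right) = -1140 + \left(588 + 35\right) = -1140 + 623 = -517$)
$s + z{\left(1 \cdot 2 + 3 \right)} = -517 - 45 = -562$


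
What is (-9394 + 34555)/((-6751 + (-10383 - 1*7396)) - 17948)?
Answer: -25161/42478 ≈ -0.59233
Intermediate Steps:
(-9394 + 34555)/((-6751 + (-10383 - 1*7396)) - 17948) = 25161/((-6751 + (-10383 - 7396)) - 17948) = 25161/((-6751 - 17779) - 17948) = 25161/(-24530 - 17948) = 25161/(-42478) = 25161*(-1/42478) = -25161/42478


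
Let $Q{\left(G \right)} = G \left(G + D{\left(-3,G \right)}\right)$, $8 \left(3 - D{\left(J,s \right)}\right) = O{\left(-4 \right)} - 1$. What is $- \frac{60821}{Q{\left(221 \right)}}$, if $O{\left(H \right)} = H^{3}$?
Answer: $- \frac{486568}{410397} \approx -1.1856$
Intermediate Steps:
$D{\left(J,s \right)} = \frac{89}{8}$ ($D{\left(J,s \right)} = 3 - \frac{\left(-4\right)^{3} - 1}{8} = 3 - \frac{-64 - 1}{8} = 3 - - \frac{65}{8} = 3 + \frac{65}{8} = \frac{89}{8}$)
$Q{\left(G \right)} = G \left(\frac{89}{8} + G\right)$ ($Q{\left(G \right)} = G \left(G + \frac{89}{8}\right) = G \left(\frac{89}{8} + G\right)$)
$- \frac{60821}{Q{\left(221 \right)}} = - \frac{60821}{\frac{1}{8} \cdot 221 \left(89 + 8 \cdot 221\right)} = - \frac{60821}{\frac{1}{8} \cdot 221 \left(89 + 1768\right)} = - \frac{60821}{\frac{1}{8} \cdot 221 \cdot 1857} = - \frac{60821}{\frac{410397}{8}} = \left(-60821\right) \frac{8}{410397} = - \frac{486568}{410397}$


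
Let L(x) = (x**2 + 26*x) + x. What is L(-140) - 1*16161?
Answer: -341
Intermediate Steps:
L(x) = x**2 + 27*x
L(-140) - 1*16161 = -140*(27 - 140) - 1*16161 = -140*(-113) - 16161 = 15820 - 16161 = -341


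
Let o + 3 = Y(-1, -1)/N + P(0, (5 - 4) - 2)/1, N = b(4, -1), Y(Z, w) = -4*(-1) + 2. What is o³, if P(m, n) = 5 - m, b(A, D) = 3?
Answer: 64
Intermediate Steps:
Y(Z, w) = 6 (Y(Z, w) = 4 + 2 = 6)
N = 3
o = 4 (o = -3 + (6/3 + (5 - 1*0)/1) = -3 + (6*(⅓) + (5 + 0)*1) = -3 + (2 + 5*1) = -3 + (2 + 5) = -3 + 7 = 4)
o³ = 4³ = 64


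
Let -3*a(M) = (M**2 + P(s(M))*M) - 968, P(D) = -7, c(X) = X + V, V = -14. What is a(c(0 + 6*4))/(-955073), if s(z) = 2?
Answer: -134/409317 ≈ -0.00032737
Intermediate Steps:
c(X) = -14 + X (c(X) = X - 14 = -14 + X)
a(M) = 968/3 - M**2/3 + 7*M/3 (a(M) = -((M**2 - 7*M) - 968)/3 = -(-968 + M**2 - 7*M)/3 = 968/3 - M**2/3 + 7*M/3)
a(c(0 + 6*4))/(-955073) = (968/3 - (-14 + (0 + 6*4))**2/3 + 7*(-14 + (0 + 6*4))/3)/(-955073) = (968/3 - (-14 + (0 + 24))**2/3 + 7*(-14 + (0 + 24))/3)*(-1/955073) = (968/3 - (-14 + 24)**2/3 + 7*(-14 + 24)/3)*(-1/955073) = (968/3 - 1/3*10**2 + (7/3)*10)*(-1/955073) = (968/3 - 1/3*100 + 70/3)*(-1/955073) = (968/3 - 100/3 + 70/3)*(-1/955073) = (938/3)*(-1/955073) = -134/409317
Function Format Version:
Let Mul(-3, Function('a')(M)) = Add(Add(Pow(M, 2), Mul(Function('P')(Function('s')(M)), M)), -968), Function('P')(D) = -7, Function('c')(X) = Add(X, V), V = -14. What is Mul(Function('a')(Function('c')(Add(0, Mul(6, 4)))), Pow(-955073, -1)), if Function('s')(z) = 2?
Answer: Rational(-134, 409317) ≈ -0.00032737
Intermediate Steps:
Function('c')(X) = Add(-14, X) (Function('c')(X) = Add(X, -14) = Add(-14, X))
Function('a')(M) = Add(Rational(968, 3), Mul(Rational(-1, 3), Pow(M, 2)), Mul(Rational(7, 3), M)) (Function('a')(M) = Mul(Rational(-1, 3), Add(Add(Pow(M, 2), Mul(-7, M)), -968)) = Mul(Rational(-1, 3), Add(-968, Pow(M, 2), Mul(-7, M))) = Add(Rational(968, 3), Mul(Rational(-1, 3), Pow(M, 2)), Mul(Rational(7, 3), M)))
Mul(Function('a')(Function('c')(Add(0, Mul(6, 4)))), Pow(-955073, -1)) = Mul(Add(Rational(968, 3), Mul(Rational(-1, 3), Pow(Add(-14, Add(0, Mul(6, 4))), 2)), Mul(Rational(7, 3), Add(-14, Add(0, Mul(6, 4))))), Pow(-955073, -1)) = Mul(Add(Rational(968, 3), Mul(Rational(-1, 3), Pow(Add(-14, Add(0, 24)), 2)), Mul(Rational(7, 3), Add(-14, Add(0, 24)))), Rational(-1, 955073)) = Mul(Add(Rational(968, 3), Mul(Rational(-1, 3), Pow(Add(-14, 24), 2)), Mul(Rational(7, 3), Add(-14, 24))), Rational(-1, 955073)) = Mul(Add(Rational(968, 3), Mul(Rational(-1, 3), Pow(10, 2)), Mul(Rational(7, 3), 10)), Rational(-1, 955073)) = Mul(Add(Rational(968, 3), Mul(Rational(-1, 3), 100), Rational(70, 3)), Rational(-1, 955073)) = Mul(Add(Rational(968, 3), Rational(-100, 3), Rational(70, 3)), Rational(-1, 955073)) = Mul(Rational(938, 3), Rational(-1, 955073)) = Rational(-134, 409317)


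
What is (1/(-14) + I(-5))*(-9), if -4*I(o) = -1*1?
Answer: -45/28 ≈ -1.6071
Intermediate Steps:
I(o) = ¼ (I(o) = -(-1)/4 = -¼*(-1) = ¼)
(1/(-14) + I(-5))*(-9) = (1/(-14) + ¼)*(-9) = (-1/14 + ¼)*(-9) = (5/28)*(-9) = -45/28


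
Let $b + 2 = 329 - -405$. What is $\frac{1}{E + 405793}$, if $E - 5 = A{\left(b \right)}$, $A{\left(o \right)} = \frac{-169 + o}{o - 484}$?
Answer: $\frac{248}{100638467} \approx 2.4643 \cdot 10^{-6}$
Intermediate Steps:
$b = 732$ ($b = -2 + \left(329 - -405\right) = -2 + \left(329 + 405\right) = -2 + 734 = 732$)
$A{\left(o \right)} = \frac{-169 + o}{-484 + o}$
$E = \frac{1803}{248}$ ($E = 5 + \frac{-169 + 732}{-484 + 732} = 5 + \frac{1}{248} \cdot 563 = 5 + \frac{563}{248} = \frac{1803}{248} \approx 7.2702$)
$\frac{1}{E + 405793} = \frac{1}{\frac{1803}{248} + 405793} = \frac{1}{\frac{100638467}{248}} = \frac{248}{100638467}$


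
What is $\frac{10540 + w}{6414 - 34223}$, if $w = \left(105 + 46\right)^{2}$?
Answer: $- \frac{33341}{27809} \approx -1.1989$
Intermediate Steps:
$w = 22801$ ($w = 151^{2} = 22801$)
$\frac{10540 + w}{6414 - 34223} = \frac{10540 + 22801}{6414 - 34223} = \frac{33341}{-27809} = 33341 \left(- \frac{1}{27809}\right) = - \frac{33341}{27809}$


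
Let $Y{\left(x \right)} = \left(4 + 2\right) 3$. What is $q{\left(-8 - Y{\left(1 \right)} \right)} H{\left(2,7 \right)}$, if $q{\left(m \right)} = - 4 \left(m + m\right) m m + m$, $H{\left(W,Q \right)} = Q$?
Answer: $984074$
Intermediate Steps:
$Y{\left(x \right)} = 18$ ($Y{\left(x \right)} = 6 \cdot 3 = 18$)
$q{\left(m \right)} = m - 8 m^{3}$ ($q{\left(m \right)} = - 4 \cdot 2 m m m + m = - 8 m m m + m = - 8 m^{2} m + m = - 8 m^{3} + m = m - 8 m^{3}$)
$q{\left(-8 - Y{\left(1 \right)} \right)} H{\left(2,7 \right)} = \left(\left(-8 - 18\right) - 8 \left(-8 - 18\right)^{3}\right) 7 = \left(-26 - 8 \left(-26\right)^{3}\right) 7 = \left(-26 - -140608\right) 7 = \left(-26 + 140608\right) 7 = 140582 \cdot 7 = 984074$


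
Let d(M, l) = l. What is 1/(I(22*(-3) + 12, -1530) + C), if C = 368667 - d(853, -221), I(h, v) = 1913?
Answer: 1/370801 ≈ 2.6969e-6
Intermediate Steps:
C = 368888 (C = 368667 - 1*(-221) = 368667 + 221 = 368888)
1/(I(22*(-3) + 12, -1530) + C) = 1/(1913 + 368888) = 1/370801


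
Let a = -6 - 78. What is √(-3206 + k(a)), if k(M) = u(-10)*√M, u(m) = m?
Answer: √(-3206 - 20*I*√21) ≈ 0.8092 - 56.627*I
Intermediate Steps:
a = -84
k(M) = -10*√M
√(-3206 + k(a)) = √(-3206 - 20*I*√21)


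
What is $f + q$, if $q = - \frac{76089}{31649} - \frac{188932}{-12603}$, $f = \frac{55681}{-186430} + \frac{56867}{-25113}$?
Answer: $\frac{6239618841645528943}{622482390492278910} \approx 10.024$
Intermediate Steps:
$f = - \frac{12000031763}{4681816590}$ ($f = 55681 \left(- \frac{1}{186430}\right) + 56867 \left(- \frac{1}{25113}\right) = - \frac{55681}{186430} - \frac{56867}{25113} = - \frac{12000031763}{4681816590} \approx -2.5631$)
$q = \frac{5020559201}{398872347}$ ($q = \left(-76089\right) \frac{1}{31649} - - \frac{188932}{12603} = - \frac{76089}{31649} + \frac{188932}{12603} = \frac{5020559201}{398872347} \approx 12.587$)
$f + q = - \frac{12000031763}{4681816590} + \frac{5020559201}{398872347} = \frac{6239618841645528943}{622482390492278910}$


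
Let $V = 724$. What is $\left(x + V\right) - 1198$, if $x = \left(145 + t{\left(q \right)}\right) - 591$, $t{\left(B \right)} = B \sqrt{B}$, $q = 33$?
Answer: $-920 + 33 \sqrt{33} \approx -730.43$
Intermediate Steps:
$t{\left(B \right)} = B^{\frac{3}{2}}$
$x = -446 + 33 \sqrt{33}$ ($x = \left(145 + 33^{\frac{3}{2}}\right) - 591 = \left(145 + 33 \sqrt{33}\right) - 591 = -446 + 33 \sqrt{33} \approx -256.43$)
$\left(x + V\right) - 1198 = \left(\left(-446 + 33 \sqrt{33}\right) + 724\right) - 1198 = \left(278 + 33 \sqrt{33}\right) - 1198 = -920 + 33 \sqrt{33}$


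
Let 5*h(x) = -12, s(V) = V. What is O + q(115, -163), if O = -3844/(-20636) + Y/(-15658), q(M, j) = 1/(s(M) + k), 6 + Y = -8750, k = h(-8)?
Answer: 17153750128/22739463593 ≈ 0.75436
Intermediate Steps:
h(x) = -12/5 (h(x) = (⅕)*(-12) = -12/5)
k = -12/5 ≈ -2.4000
Y = -8756 (Y = -6 - 8750 = -8756)
q(M, j) = 1/(-12/5 + M) (q(M, j) = 1/(M - 12/5) = 1/(-12/5 + M))
O = 30109771/40389811 (O = -3844/(-20636) - 8756/(-15658) = -3844*(-1/20636) - 8756*(-1/15658) = 961/5159 + 4378/7829 = 30109771/40389811 ≈ 0.74548)
O + q(115, -163) = 30109771/40389811 + 5/(-12 + 5*115) = 30109771/40389811 + 5/(-12 + 575) = 30109771/40389811 + 5/563 = 17153750128/22739463593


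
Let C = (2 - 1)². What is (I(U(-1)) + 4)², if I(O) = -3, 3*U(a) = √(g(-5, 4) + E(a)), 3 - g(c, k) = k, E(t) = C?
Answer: 1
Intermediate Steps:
C = 1 (C = 1² = 1)
E(t) = 1
g(c, k) = 3 - k
U(a) = 0 (U(a) = √((3 - 1*4) + 1)/3 = √((3 - 4) + 1)/3 = √(-1 + 1)/3 = √0/3 = (⅓)*0 = 0)
(I(U(-1)) + 4)² = (-3 + 4)² = 1² = 1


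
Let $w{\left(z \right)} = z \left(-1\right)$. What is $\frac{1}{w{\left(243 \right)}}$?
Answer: $- \frac{1}{243} \approx -0.0041152$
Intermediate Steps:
$w{\left(z \right)} = - z$
$\frac{1}{w{\left(243 \right)}} = \frac{1}{\left(-1\right) 243} = \frac{1}{-243} = - \frac{1}{243}$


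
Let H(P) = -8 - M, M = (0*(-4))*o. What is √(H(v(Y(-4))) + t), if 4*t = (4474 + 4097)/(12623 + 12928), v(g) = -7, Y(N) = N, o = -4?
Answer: I*√2296924179/17034 ≈ 2.8136*I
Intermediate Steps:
M = 0 (M = (0*(-4))*(-4) = 0*(-4) = 0)
t = 2857/34068 (t = ((4474 + 4097)/(12623 + 12928))/4 = (8571/25551)/4 = (8571*(1/25551))/4 = (¼)*(2857/8517) = 2857/34068 ≈ 0.083862)
H(P) = -8 (H(P) = -8 - 1*0 = -8 + 0 = -8)
√(H(v(Y(-4))) + t) = √(-8 + 2857/34068) = √(-269687/34068) = I*√2296924179/17034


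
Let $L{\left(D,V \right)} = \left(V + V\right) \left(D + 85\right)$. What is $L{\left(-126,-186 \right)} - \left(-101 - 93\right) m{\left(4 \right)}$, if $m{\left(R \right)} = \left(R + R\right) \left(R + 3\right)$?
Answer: $26116$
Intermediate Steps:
$L{\left(D,V \right)} = 2 V \left(85 + D\right)$
$m{\left(R \right)} = 2 R \left(3 + R\right)$
$L{\left(-126,-186 \right)} - \left(-101 - 93\right) m{\left(4 \right)} = 2 \left(-186\right) \left(85 - 126\right) - \left(-101 - 93\right) 2 \cdot 4 \left(3 + 4\right) = 2 \left(-186\right) \left(-41\right) - - 194 \cdot 2 \cdot 4 \cdot 7 = 15252 - \left(-194\right) 56 = 15252 - -10864 = 15252 + 10864 = 26116$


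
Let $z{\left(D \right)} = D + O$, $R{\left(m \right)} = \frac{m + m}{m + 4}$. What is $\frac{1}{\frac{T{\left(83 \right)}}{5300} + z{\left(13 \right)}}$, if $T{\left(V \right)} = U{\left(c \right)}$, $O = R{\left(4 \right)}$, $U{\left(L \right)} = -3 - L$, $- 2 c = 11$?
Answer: $\frac{2120}{29681} \approx 0.071426$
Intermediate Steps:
$c = - \frac{11}{2}$ ($c = \left(- \frac{1}{2}\right) 11 = - \frac{11}{2} \approx -5.5$)
$R{\left(m \right)} = \frac{2 m}{4 + m}$
$O = 1$ ($O = 2 \cdot 4 \frac{1}{4 + 4} = 2 \cdot 4 \cdot \frac{1}{8} = 1$)
$T{\left(V \right)} = \frac{5}{2}$ ($T{\left(V \right)} = -3 - - \frac{11}{2} = -3 + \frac{11}{2} = \frac{5}{2}$)
$z{\left(D \right)} = 1 + D$ ($z{\left(D \right)} = D + 1 = 1 + D$)
$\frac{1}{\frac{T{\left(83 \right)}}{5300} + z{\left(13 \right)}} = \frac{1}{\frac{5}{2 \cdot 5300} + \left(1 + 13\right)} = \frac{1}{\frac{5}{2} \cdot \frac{1}{5300} + 14} = \frac{1}{\frac{1}{2120} + 14} = \frac{1}{\frac{29681}{2120}} = \frac{2120}{29681}$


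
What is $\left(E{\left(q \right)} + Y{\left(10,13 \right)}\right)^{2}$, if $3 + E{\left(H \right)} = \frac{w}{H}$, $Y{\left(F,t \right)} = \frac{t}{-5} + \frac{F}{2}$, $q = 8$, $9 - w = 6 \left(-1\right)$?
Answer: $\frac{2601}{1600} \approx 1.6256$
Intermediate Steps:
$w = 15$ ($w = 9 - 6 \left(-1\right) = 9 - -6 = 9 + 6 = 15$)
$Y{\left(F,t \right)} = \frac{F}{2} - \frac{t}{5}$ ($Y{\left(F,t \right)} = t \left(- \frac{1}{5}\right) + F \frac{1}{2} = - \frac{t}{5} + \frac{F}{2} = \frac{F}{2} - \frac{t}{5}$)
$E{\left(H \right)} = -3 + \frac{15}{H}$
$\left(E{\left(q \right)} + Y{\left(10,13 \right)}\right)^{2} = \left(\left(-3 + \frac{15}{8}\right) + \left(\frac{1}{2} \cdot 10 - \frac{13}{5}\right)\right)^{2} = \left(\left(-3 + 15 \cdot \frac{1}{8}\right) + \left(5 - \frac{13}{5}\right)\right)^{2} = \left(\left(-3 + \frac{15}{8}\right) + \frac{12}{5}\right)^{2} = \left(- \frac{9}{8} + \frac{12}{5}\right)^{2} = \left(\frac{51}{40}\right)^{2} = \frac{2601}{1600}$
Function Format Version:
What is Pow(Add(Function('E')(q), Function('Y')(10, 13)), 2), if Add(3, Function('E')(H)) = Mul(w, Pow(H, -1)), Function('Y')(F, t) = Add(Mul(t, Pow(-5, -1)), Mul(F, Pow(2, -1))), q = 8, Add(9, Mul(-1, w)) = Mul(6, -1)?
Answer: Rational(2601, 1600) ≈ 1.6256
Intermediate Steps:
w = 15 (w = Add(9, Mul(-1, Mul(6, -1))) = Add(9, Mul(-1, -6)) = Add(9, 6) = 15)
Function('Y')(F, t) = Add(Mul(Rational(1, 2), F), Mul(Rational(-1, 5), t)) (Function('Y')(F, t) = Add(Mul(t, Rational(-1, 5)), Mul(F, Rational(1, 2))) = Add(Mul(Rational(-1, 5), t), Mul(Rational(1, 2), F)) = Add(Mul(Rational(1, 2), F), Mul(Rational(-1, 5), t)))
Function('E')(H) = Add(-3, Mul(15, Pow(H, -1)))
Pow(Add(Function('E')(q), Function('Y')(10, 13)), 2) = Pow(Add(Add(-3, Mul(15, Pow(8, -1))), Add(Mul(Rational(1, 2), 10), Mul(Rational(-1, 5), 13))), 2) = Pow(Add(Add(-3, Mul(15, Rational(1, 8))), Add(5, Rational(-13, 5))), 2) = Pow(Add(Add(-3, Rational(15, 8)), Rational(12, 5)), 2) = Pow(Add(Rational(-9, 8), Rational(12, 5)), 2) = Pow(Rational(51, 40), 2) = Rational(2601, 1600)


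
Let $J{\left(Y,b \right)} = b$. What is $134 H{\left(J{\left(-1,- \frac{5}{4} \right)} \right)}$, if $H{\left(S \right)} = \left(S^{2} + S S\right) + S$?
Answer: $\frac{1005}{4} \approx 251.25$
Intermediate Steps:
$H{\left(S \right)} = S + 2 S^{2}$ ($H{\left(S \right)} = \left(S^{2} + S^{2}\right) + S = 2 S^{2} + S = S + 2 S^{2}$)
$134 H{\left(J{\left(-1,- \frac{5}{4} \right)} \right)} = 134 - \frac{5}{4} \left(1 + 2 \left(- \frac{5}{4}\right)\right) = 134 \left(-5\right) \frac{1}{4} \left(1 + 2 \left(\left(-5\right) \frac{1}{4}\right)\right) = 134 \left(- \frac{5 \left(1 + 2 \left(- \frac{5}{4}\right)\right)}{4}\right) = 134 \left(- \frac{5 \left(1 - \frac{5}{2}\right)}{4}\right) = 134 \left(\left(- \frac{5}{4}\right) \left(- \frac{3}{2}\right)\right) = 134 \cdot \frac{15}{8} = \frac{1005}{4}$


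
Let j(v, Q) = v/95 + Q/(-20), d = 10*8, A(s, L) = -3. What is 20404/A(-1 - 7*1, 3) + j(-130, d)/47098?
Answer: -9129382277/1342293 ≈ -6801.3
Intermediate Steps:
d = 80
j(v, Q) = -Q/20 + v/95 (j(v, Q) = v*(1/95) + Q*(-1/20) = v/95 - Q/20 = -Q/20 + v/95)
20404/A(-1 - 7*1, 3) + j(-130, d)/47098 = 20404/(-3) + (-1/20*80 + (1/95)*(-130))/47098 = 20404*(-1/3) + (-4 - 26/19)*(1/47098) = -20404/3 - 102/19*1/47098 = -20404/3 - 51/447431 = -9129382277/1342293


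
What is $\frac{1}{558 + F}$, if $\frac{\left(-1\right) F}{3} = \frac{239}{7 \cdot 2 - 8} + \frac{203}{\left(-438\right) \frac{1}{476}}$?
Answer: $\frac{146}{160649} \approx 0.00090881$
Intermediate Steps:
$F = \frac{79181}{146}$ ($F = - 3 \left(\frac{239}{7 \cdot 2 - 8} + \frac{203}{\left(-438\right) \frac{1}{476}}\right) = - 3 \left(\frac{239}{14 - 8} + \frac{203}{\left(-438\right) \frac{1}{476}}\right) = - 3 \left(\frac{239}{6} + \frac{203}{- \frac{219}{238}}\right) = - 3 \left(239 \cdot \frac{1}{6} + 203 \left(- \frac{238}{219}\right)\right) = - 3 \left(\frac{239}{6} - \frac{48314}{219}\right) = \left(-3\right) \left(- \frac{79181}{438}\right) = \frac{79181}{146} \approx 542.34$)
$\frac{1}{558 + F} = \frac{1}{558 + \frac{79181}{146}} = \frac{1}{\frac{160649}{146}} = \frac{146}{160649}$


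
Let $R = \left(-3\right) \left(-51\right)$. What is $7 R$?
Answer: $1071$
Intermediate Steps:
$R = 153$
$7 R = 7 \cdot 153 = 1071$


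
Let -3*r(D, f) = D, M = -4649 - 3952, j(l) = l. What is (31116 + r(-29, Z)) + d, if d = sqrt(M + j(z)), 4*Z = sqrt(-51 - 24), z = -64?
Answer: 93377/3 + I*sqrt(8665) ≈ 31126.0 + 93.086*I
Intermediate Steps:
Z = 5*I*sqrt(3)/4 (Z = sqrt(-51 - 24)/4 = sqrt(-75)/4 = (5*I*sqrt(3))/4 = 5*I*sqrt(3)/4 ≈ 2.1651*I)
M = -8601
r(D, f) = -D/3
d = I*sqrt(8665) (d = sqrt(-8601 - 64) = sqrt(-8665) = I*sqrt(8665) ≈ 93.086*I)
(31116 + r(-29, Z)) + d = (31116 - 1/3*(-29)) + I*sqrt(8665) = (31116 + 29/3) + I*sqrt(8665) = 93377/3 + I*sqrt(8665)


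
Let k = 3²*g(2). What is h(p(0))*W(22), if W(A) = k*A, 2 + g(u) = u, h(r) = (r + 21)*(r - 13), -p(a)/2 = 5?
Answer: 0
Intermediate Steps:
p(a) = -10 (p(a) = -2*5 = -10)
h(r) = (-13 + r)*(21 + r) (h(r) = (21 + r)*(-13 + r) = (-13 + r)*(21 + r))
g(u) = -2 + u
k = 0 (k = 3²*(-2 + 2) = 9*0 = 0)
W(A) = 0 (W(A) = 0*A = 0)
h(p(0))*W(22) = (-273 + (-10)² + 8*(-10))*0 = (-273 + 100 - 80)*0 = -253*0 = 0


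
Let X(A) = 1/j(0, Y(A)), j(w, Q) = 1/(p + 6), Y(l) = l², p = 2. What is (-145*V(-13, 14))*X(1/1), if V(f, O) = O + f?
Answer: -1160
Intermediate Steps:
j(w, Q) = ⅛ (j(w, Q) = 1/(2 + 6) = 1/8 = ⅛)
X(A) = 8 (X(A) = 1/(⅛) = 8)
(-145*V(-13, 14))*X(1/1) = -145*(14 - 13)*8 = -145*1*8 = -145*8 = -1160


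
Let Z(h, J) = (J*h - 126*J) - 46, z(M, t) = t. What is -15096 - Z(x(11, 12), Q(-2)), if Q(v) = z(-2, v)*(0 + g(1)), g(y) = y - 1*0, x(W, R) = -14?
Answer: -15330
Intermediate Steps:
g(y) = y (g(y) = y + 0 = y)
Q(v) = v (Q(v) = v*(0 + 1) = v*1 = v)
Z(h, J) = -46 - 126*J + J*h (Z(h, J) = (-126*J + J*h) - 46 = -46 - 126*J + J*h)
-15096 - Z(x(11, 12), Q(-2)) = -15096 - (-46 - 126*(-2) - 2*(-14)) = -15096 - (-46 + 252 + 28) = -15096 - 1*234 = -15096 - 234 = -15330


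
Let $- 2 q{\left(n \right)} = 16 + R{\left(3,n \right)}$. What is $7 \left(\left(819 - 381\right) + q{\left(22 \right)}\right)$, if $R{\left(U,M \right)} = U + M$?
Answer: $\frac{5845}{2} \approx 2922.5$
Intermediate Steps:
$R{\left(U,M \right)} = M + U$
$q{\left(n \right)} = - \frac{19}{2} - \frac{n}{2}$ ($q{\left(n \right)} = - \frac{16 + \left(n + 3\right)}{2} = - \frac{16 + \left(3 + n\right)}{2} = - \frac{19 + n}{2} = - \frac{19}{2} - \frac{n}{2}$)
$7 \left(\left(819 - 381\right) + q{\left(22 \right)}\right) = 7 \left(\left(819 - 381\right) - \frac{41}{2}\right) = 7 \left(438 - \frac{41}{2}\right) = 7 \cdot \frac{835}{2} = \frac{5845}{2}$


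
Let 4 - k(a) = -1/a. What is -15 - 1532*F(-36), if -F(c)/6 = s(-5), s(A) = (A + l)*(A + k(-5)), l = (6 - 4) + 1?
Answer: 110229/5 ≈ 22046.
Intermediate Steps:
k(a) = 4 + 1/a (k(a) = 4 - (-1)/a = 4 + 1/a)
l = 3 (l = 2 + 1 = 3)
s(A) = (3 + A)*(19/5 + A) (s(A) = (A + 3)*(A + (4 + 1/(-5))) = (3 + A)*(A + (4 - ⅕)) = (3 + A)*(A + 19/5) = (3 + A)*(19/5 + A))
F(c) = -72/5 (F(c) = -6*(57/5 + (-5)² + (34/5)*(-5)) = -6*(57/5 + 25 - 34) = -6*12/5 = -72/5)
-15 - 1532*F(-36) = -15 - 1532*(-72/5) = -15 + 110304/5 = 110229/5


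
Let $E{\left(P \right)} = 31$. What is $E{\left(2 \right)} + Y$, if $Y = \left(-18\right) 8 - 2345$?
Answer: $-2458$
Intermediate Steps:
$Y = -2489$ ($Y = -144 - 2345 = -2489$)
$E{\left(2 \right)} + Y = 31 - 2489 = -2458$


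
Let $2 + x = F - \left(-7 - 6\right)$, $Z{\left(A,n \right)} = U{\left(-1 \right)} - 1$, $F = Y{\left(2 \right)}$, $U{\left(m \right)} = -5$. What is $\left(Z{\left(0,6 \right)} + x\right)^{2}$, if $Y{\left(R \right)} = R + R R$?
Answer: $121$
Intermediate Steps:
$Y{\left(R \right)} = R + R^{2}$
$F = 6$ ($F = 2 \left(1 + 2\right) = 2 \cdot 3 = 6$)
$Z{\left(A,n \right)} = -6$ ($Z{\left(A,n \right)} = -5 - 1 = -6$)
$x = 17$ ($x = -2 + \left(6 - \left(-7 - 6\right)\right) = -2 + \left(6 - -13\right) = -2 + \left(6 + 13\right) = -2 + 19 = 17$)
$\left(Z{\left(0,6 \right)} + x\right)^{2} = \left(-6 + 17\right)^{2} = 11^{2} = 121$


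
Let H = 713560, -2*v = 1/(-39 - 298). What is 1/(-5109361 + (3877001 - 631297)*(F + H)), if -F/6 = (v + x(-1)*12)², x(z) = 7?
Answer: 113569/247419658331372067 ≈ 4.5901e-13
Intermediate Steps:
v = 1/674 (v = -1/(2*(-39 - 298)) = -½/(-337) = -½*(-1/337) = 1/674 ≈ 0.0014837)
F = -9616454067/227138 (F = -6*(1/674 + 7*12)² = -6*(1/674 + 84)² = -6*(56617/674)² = -6*3205484689/454276 = -9616454067/227138 ≈ -42338.)
1/(-5109361 + (3877001 - 631297)*(F + H)) = 1/(-5109361 + (3877001 - 631297)*(-9616454067/227138 + 713560)) = 1/(-5109361 + 3245704*(152460137213/227138)) = 1/(-5109361 + 247420238596391476/113569) = 1/(247419658331372067/113569) = 113569/247419658331372067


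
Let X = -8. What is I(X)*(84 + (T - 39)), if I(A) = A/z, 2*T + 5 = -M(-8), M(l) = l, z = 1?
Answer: -372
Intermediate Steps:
T = 3/2 (T = -5/2 + (-1*(-8))/2 = -5/2 + (1/2)*8 = -5/2 + 4 = 3/2 ≈ 1.5000)
I(A) = A (I(A) = A/1 = A*1 = A)
I(X)*(84 + (T - 39)) = -8*(84 + (3/2 - 39)) = -8*(84 - 75/2) = -8*93/2 = -372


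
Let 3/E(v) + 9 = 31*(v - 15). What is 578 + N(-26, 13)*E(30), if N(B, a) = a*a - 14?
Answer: 88011/152 ≈ 579.02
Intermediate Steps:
E(v) = 3/(-474 + 31*v) (E(v) = 3/(-9 + 31*(v - 15)) = 3/(-9 + 31*(-15 + v)) = 3/(-9 + (-465 + 31*v)) = 3/(-474 + 31*v))
N(B, a) = -14 + a² (N(B, a) = a² - 14 = -14 + a²)
578 + N(-26, 13)*E(30) = 578 + (-14 + 13²)*(3/(-474 + 31*30)) = 578 + (-14 + 169)*(3/(-474 + 930)) = 578 + 155*(3/456) = 578 + 155*(3*(1/456)) = 578 + 155*(1/152) = 578 + 155/152 = 88011/152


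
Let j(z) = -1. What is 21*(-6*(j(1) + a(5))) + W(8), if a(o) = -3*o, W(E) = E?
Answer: 2024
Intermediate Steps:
21*(-6*(j(1) + a(5))) + W(8) = 21*(-6*(-1 - 3*5)) + 8 = 21*(-6*(-1 - 15)) + 8 = 21*(-6*(-16)) + 8 = 21*96 + 8 = 2016 + 8 = 2024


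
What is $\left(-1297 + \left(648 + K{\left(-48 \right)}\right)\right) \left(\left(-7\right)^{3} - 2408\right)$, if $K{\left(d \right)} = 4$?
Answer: $1774395$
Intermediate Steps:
$\left(-1297 + \left(648 + K{\left(-48 \right)}\right)\right) \left(\left(-7\right)^{3} - 2408\right) = \left(-1297 + \left(648 + 4\right)\right) \left(\left(-7\right)^{3} - 2408\right) = \left(-1297 + 652\right) \left(-343 - 2408\right) = \left(-645\right) \left(-2751\right) = 1774395$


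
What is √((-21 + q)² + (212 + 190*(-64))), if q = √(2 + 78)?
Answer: √(-11427 - 168*√5) ≈ 108.64*I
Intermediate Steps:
q = 4*√5 (q = √80 = 4*√5 ≈ 8.9443)
√((-21 + q)² + (212 + 190*(-64))) = √((-21 + 4*√5)² + (212 + 190*(-64))) = √((-21 + 4*√5)² + (212 - 12160)) = √((-21 + 4*√5)² - 11948) = √(-11948 + (-21 + 4*√5)²)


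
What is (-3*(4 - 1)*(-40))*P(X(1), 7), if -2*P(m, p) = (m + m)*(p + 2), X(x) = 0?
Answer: 0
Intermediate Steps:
P(m, p) = -m*(2 + p) (P(m, p) = -(m + m)*(p + 2)/2 = -2*m*(2 + p)/2 = -m*(2 + p))
(-3*(4 - 1)*(-40))*P(X(1), 7) = (-3*(4 - 1)*(-40))*(-1*0*(2 + 7)) = (-3*3*(-40))*(-1*0*9) = -9*(-40)*0 = 360*0 = 0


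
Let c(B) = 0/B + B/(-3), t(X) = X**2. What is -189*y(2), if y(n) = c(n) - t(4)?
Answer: 3150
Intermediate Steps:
c(B) = -B/3 (c(B) = 0 + B*(-1/3) = 0 - B/3 = -B/3)
y(n) = -16 - n/3 (y(n) = -n/3 - 1*4**2 = -n/3 - 1*16 = -n/3 - 16 = -16 - n/3)
-189*y(2) = -189*(-16 - 1/3*2) = -189*(-16 - 2/3) = -189*(-50/3) = 3150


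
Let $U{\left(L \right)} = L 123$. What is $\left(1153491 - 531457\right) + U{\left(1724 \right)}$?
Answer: $834086$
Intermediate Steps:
$U{\left(L \right)} = 123 L$
$\left(1153491 - 531457\right) + U{\left(1724 \right)} = \left(1153491 - 531457\right) + 123 \cdot 1724 = 622034 + 212052 = 834086$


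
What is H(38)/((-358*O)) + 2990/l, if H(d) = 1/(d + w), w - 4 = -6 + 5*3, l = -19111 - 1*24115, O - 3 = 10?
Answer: -354865843/5129932002 ≈ -0.069175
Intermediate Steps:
O = 13 (O = 3 + 10 = 13)
l = -43226 (l = -19111 - 24115 = -43226)
w = 13 (w = 4 + (-6 + 5*3) = 4 + (-6 + 15) = 4 + 9 = 13)
H(d) = 1/(13 + d) (H(d) = 1/(d + 13) = 1/(13 + d))
H(38)/((-358*O)) + 2990/l = 1/((13 + 38)*((-358*13))) + 2990/(-43226) = 1/(51*(-4654)) + 2990*(-1/43226) = (1/51)*(-1/4654) - 1495/21613 = -1/237354 - 1495/21613 = -354865843/5129932002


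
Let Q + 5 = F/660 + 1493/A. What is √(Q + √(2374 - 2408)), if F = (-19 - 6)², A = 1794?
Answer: √(-139364797 + 43270084*I*√34)/6578 ≈ 1.3116 + 2.2229*I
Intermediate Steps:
F = 625 (F = (-25)² = 625)
Q = -42373/13156 (Q = -5 + (625/660 + 1493/1794) = -5 + (625*(1/660) + 1493*(1/1794)) = -5 + (125/132 + 1493/1794) = -5 + 23407/13156 = -42373/13156 ≈ -3.2208)
√(Q + √(2374 - 2408)) = √(-42373/13156 + √(2374 - 2408)) = √(-42373/13156 + √(-34)) = √(-42373/13156 + I*√34)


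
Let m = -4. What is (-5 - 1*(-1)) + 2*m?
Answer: -12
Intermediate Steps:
(-5 - 1*(-1)) + 2*m = (-5 - 1*(-1)) + 2*(-4) = (-5 + 1) - 8 = -4 - 8 = -12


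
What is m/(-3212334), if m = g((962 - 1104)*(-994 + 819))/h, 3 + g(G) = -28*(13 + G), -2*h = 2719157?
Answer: -696167/4367420241219 ≈ -1.5940e-7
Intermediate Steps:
h = -2719157/2 (h = -½*2719157 = -2719157/2 ≈ -1.3596e+6)
g(G) = -367 - 28*G (g(G) = -3 - 28*(13 + G) = -3 + (-364 - 28*G) = -367 - 28*G)
m = 1392334/2719157 (m = (-367 - 28*(962 - 1104)*(-994 + 819))/(-2719157/2) = (-367 - (-3976)*(-175))*(-2/2719157) = (-367 - 28*24850)*(-2/2719157) = (-367 - 695800)*(-2/2719157) = -696167*(-2/2719157) = 1392334/2719157 ≈ 0.51205)
m/(-3212334) = (1392334/2719157)/(-3212334) = (1392334/2719157)*(-1/3212334) = -696167/4367420241219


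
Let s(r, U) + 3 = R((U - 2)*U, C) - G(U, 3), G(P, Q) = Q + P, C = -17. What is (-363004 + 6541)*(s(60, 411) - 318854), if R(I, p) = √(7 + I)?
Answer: 113808298473 - 356463*√168106 ≈ 1.1366e+11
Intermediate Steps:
G(P, Q) = P + Q
s(r, U) = -6 + √(7 + U*(-2 + U)) - U (s(r, U) = -3 + (√(7 + (U - 2)*U) - (U + 3)) = -3 + (√(7 + (-2 + U)*U) - (3 + U)) = -3 + (√(7 + U*(-2 + U)) + (-3 - U)) = -3 + (-3 + √(7 + U*(-2 + U)) - U) = -6 + √(7 + U*(-2 + U)) - U)
(-363004 + 6541)*(s(60, 411) - 318854) = (-363004 + 6541)*((-6 + √(7 + 411*(-2 + 411)) - 1*411) - 318854) = -356463*((-6 + √(7 + 411*409) - 411) - 318854) = -356463*((-6 + √(7 + 168099) - 411) - 318854) = -356463*((-6 + √168106 - 411) - 318854) = -356463*((-417 + √168106) - 318854) = -356463*(-319271 + √168106) = 113808298473 - 356463*√168106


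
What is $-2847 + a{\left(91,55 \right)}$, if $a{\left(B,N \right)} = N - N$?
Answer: $-2847$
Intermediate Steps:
$a{\left(B,N \right)} = 0$
$-2847 + a{\left(91,55 \right)} = -2847 + 0 = -2847$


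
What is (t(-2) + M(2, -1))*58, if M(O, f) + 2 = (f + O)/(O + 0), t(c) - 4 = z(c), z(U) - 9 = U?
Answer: 551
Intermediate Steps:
z(U) = 9 + U
t(c) = 13 + c (t(c) = 4 + (9 + c) = 13 + c)
M(O, f) = -2 + (O + f)/O (M(O, f) = -2 + (f + O)/(O + 0) = -2 + (O + f)/O)
(t(-2) + M(2, -1))*58 = ((13 - 2) + (-1 - 1*2)/2)*58 = (11 + (-1 - 2)/2)*58 = (11 + (½)*(-3))*58 = (11 - 3/2)*58 = (19/2)*58 = 551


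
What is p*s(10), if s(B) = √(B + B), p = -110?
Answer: -220*√5 ≈ -491.94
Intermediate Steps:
s(B) = √2*√B (s(B) = √(2*B) = √2*√B)
p*s(10) = -110*√2*√10 = -220*√5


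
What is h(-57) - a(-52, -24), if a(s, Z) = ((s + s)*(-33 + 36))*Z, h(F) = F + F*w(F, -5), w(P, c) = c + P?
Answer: -4011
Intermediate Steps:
w(P, c) = P + c
h(F) = F + F*(-5 + F) (h(F) = F + F*(F - 5) = F + F*(-5 + F))
a(s, Z) = 6*Z*s (a(s, Z) = ((2*s)*3)*Z = (6*s)*Z = 6*Z*s)
h(-57) - a(-52, -24) = -57*(-4 - 57) - 6*(-24)*(-52) = -57*(-61) - 1*7488 = 3477 - 7488 = -4011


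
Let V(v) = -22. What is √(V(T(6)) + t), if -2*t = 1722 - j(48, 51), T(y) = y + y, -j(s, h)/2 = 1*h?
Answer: I*√934 ≈ 30.561*I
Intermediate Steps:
j(s, h) = -2*h
T(y) = 2*y
t = -912 (t = -(1722 - (-2)*51)/2 = -(1722 - 1*(-102))/2 = -(1722 + 102)/2 = -½*1824 = -912)
√(V(T(6)) + t) = √(-22 - 912) = √(-934) = I*√934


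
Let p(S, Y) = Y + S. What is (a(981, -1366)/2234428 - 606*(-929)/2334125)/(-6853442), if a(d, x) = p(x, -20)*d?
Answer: 136836109527/2553119726777316500 ≈ 5.3596e-8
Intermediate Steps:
p(S, Y) = S + Y
a(d, x) = d*(-20 + x) (a(d, x) = (x - 20)*d = (-20 + x)*d = d*(-20 + x))
(a(981, -1366)/2234428 - 606*(-929)/2334125)/(-6853442) = ((981*(-20 - 1366))/2234428 - 606*(-929)/2334125)/(-6853442) = ((981*(-1386))*(1/2234428) + 562974*(1/2334125))*(-1/6853442) = (-1359666*1/2234428 + 562974/2334125)*(-1/6853442) = (-97119/159602 + 562974/2334125)*(-1/6853442) = -136836109527/372531018250*(-1/6853442) = 136836109527/2553119726777316500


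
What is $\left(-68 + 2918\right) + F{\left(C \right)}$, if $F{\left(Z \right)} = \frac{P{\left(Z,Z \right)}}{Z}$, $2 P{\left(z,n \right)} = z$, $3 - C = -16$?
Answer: $\frac{5701}{2} \approx 2850.5$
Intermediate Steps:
$C = 19$ ($C = 3 - -16 = 3 + 16 = 19$)
$P{\left(z,n \right)} = \frac{z}{2}$
$F{\left(Z \right)} = \frac{1}{2}$ ($F{\left(Z \right)} = \frac{\frac{1}{2} Z}{Z} = \frac{1}{2}$)
$\left(-68 + 2918\right) + F{\left(C \right)} = \left(-68 + 2918\right) + \frac{1}{2} = 2850 + \frac{1}{2} = \frac{5701}{2}$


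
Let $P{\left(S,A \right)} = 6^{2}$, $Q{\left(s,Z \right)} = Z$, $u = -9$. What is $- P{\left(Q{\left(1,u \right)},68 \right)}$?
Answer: $-36$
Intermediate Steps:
$P{\left(S,A \right)} = 36$
$- P{\left(Q{\left(1,u \right)},68 \right)} = \left(-1\right) 36 = -36$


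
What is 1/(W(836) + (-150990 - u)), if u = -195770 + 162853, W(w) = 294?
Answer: -1/117779 ≈ -8.4905e-6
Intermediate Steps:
u = -32917
1/(W(836) + (-150990 - u)) = 1/(294 + (-150990 - 1*(-32917))) = 1/(294 + (-150990 + 32917)) = 1/(294 - 118073) = 1/(-117779) = -1/117779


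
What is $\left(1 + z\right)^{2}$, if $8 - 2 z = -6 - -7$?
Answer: $\frac{81}{4} \approx 20.25$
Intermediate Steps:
$z = \frac{7}{2}$ ($z = 4 - \frac{-6 - -7}{2} = 4 - \frac{-6 + 7}{2} = 4 - \frac{1}{2} = \frac{7}{2} \approx 3.5$)
$\left(1 + z\right)^{2} = \left(1 + \frac{7}{2}\right)^{2} = \left(\frac{9}{2}\right)^{2} = \frac{81}{4}$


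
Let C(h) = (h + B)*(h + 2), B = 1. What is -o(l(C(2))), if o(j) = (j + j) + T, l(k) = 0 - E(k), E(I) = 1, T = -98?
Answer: 100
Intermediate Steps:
C(h) = (1 + h)*(2 + h) (C(h) = (h + 1)*(h + 2) = (1 + h)*(2 + h))
l(k) = -1 (l(k) = 0 - 1*1 = 0 - 1 = -1)
o(j) = -98 + 2*j (o(j) = (j + j) - 98 = 2*j - 98 = -98 + 2*j)
-o(l(C(2))) = -(-98 + 2*(-1)) = -(-98 - 2) = -1*(-100) = 100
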